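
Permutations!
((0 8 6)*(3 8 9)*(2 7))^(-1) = (0 6 8 3 9)(2 7)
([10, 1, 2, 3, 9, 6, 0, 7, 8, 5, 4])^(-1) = [6, 1, 2, 3, 10, 9, 5, 7, 8, 4, 0]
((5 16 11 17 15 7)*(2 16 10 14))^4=(2 15 14 17 10 11 5 16 7)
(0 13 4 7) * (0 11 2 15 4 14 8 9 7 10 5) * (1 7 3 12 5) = [13, 7, 15, 12, 10, 0, 6, 11, 9, 3, 1, 2, 5, 14, 8, 4] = (0 13 14 8 9 3 12 5)(1 7 11 2 15 4 10)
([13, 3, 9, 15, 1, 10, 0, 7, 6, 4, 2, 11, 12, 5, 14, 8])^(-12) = (15)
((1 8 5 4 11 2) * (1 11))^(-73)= ((1 8 5 4)(2 11))^(-73)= (1 4 5 8)(2 11)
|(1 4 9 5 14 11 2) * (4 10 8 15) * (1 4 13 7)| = |(1 10 8 15 13 7)(2 4 9 5 14 11)| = 6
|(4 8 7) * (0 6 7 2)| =6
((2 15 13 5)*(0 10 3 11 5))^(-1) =(0 13 15 2 5 11 3 10) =((0 10 3 11 5 2 15 13))^(-1)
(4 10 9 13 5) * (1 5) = (1 5 4 10 9 13) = [0, 5, 2, 3, 10, 4, 6, 7, 8, 13, 9, 11, 12, 1]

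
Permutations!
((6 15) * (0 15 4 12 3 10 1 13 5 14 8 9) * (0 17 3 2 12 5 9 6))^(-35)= (0 15)(1 13 9 17 3 10)(2 12)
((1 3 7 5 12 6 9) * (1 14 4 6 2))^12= ((1 3 7 5 12 2)(4 6 9 14))^12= (14)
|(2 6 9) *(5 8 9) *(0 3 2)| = |(0 3 2 6 5 8 9)| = 7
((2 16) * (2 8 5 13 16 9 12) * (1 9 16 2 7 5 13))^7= ((1 9 12 7 5)(2 16 8 13))^7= (1 12 5 9 7)(2 13 8 16)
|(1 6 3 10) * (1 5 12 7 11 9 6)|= |(3 10 5 12 7 11 9 6)|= 8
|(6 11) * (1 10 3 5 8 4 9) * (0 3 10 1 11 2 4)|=|(0 3 5 8)(2 4 9 11 6)|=20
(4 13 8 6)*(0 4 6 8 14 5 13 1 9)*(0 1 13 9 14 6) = (0 4 13 6)(1 14 5 9) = [4, 14, 2, 3, 13, 9, 0, 7, 8, 1, 10, 11, 12, 6, 5]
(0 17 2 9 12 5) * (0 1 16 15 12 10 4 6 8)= (0 17 2 9 10 4 6 8)(1 16 15 12 5)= [17, 16, 9, 3, 6, 1, 8, 7, 0, 10, 4, 11, 5, 13, 14, 12, 15, 2]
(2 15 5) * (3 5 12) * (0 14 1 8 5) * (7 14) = (0 7 14 1 8 5 2 15 12 3) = [7, 8, 15, 0, 4, 2, 6, 14, 5, 9, 10, 11, 3, 13, 1, 12]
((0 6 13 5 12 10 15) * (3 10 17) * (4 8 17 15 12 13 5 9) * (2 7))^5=((0 6 5 13 9 4 8 17 3 10 12 15)(2 7))^5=(0 4 12 13 3 6 8 15 9 10 5 17)(2 7)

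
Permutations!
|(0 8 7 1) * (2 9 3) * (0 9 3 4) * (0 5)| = |(0 8 7 1 9 4 5)(2 3)| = 14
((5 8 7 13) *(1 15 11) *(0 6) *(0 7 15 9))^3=(0 13 15 9 7 8 1 6 5 11)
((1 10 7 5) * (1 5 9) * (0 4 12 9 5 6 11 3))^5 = ((0 4 12 9 1 10 7 5 6 11 3))^5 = (0 10 3 1 11 9 6 12 5 4 7)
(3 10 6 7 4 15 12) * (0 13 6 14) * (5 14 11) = (0 13 6 7 4 15 12 3 10 11 5 14) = [13, 1, 2, 10, 15, 14, 7, 4, 8, 9, 11, 5, 3, 6, 0, 12]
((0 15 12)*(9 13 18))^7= ((0 15 12)(9 13 18))^7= (0 15 12)(9 13 18)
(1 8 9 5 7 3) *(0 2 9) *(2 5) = [5, 8, 9, 1, 4, 7, 6, 3, 0, 2] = (0 5 7 3 1 8)(2 9)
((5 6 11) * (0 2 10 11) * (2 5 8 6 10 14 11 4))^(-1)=(0 6 8 11 14 2 4 10 5)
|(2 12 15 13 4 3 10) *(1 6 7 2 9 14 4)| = 35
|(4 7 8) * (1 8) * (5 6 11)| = |(1 8 4 7)(5 6 11)| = 12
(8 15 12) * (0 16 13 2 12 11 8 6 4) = (0 16 13 2 12 6 4)(8 15 11) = [16, 1, 12, 3, 0, 5, 4, 7, 15, 9, 10, 8, 6, 2, 14, 11, 13]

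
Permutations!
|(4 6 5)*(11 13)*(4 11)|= 5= |(4 6 5 11 13)|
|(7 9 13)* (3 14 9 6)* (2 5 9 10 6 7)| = 4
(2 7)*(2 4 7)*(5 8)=(4 7)(5 8)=[0, 1, 2, 3, 7, 8, 6, 4, 5]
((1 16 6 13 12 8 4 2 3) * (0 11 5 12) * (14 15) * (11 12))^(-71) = ((0 12 8 4 2 3 1 16 6 13)(5 11)(14 15))^(-71) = (0 13 6 16 1 3 2 4 8 12)(5 11)(14 15)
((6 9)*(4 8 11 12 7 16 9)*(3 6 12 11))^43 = ((3 6 4 8)(7 16 9 12))^43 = (3 8 4 6)(7 12 9 16)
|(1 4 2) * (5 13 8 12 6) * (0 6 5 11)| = 12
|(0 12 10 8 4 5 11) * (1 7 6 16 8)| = 11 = |(0 12 10 1 7 6 16 8 4 5 11)|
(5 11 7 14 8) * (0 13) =(0 13)(5 11 7 14 8) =[13, 1, 2, 3, 4, 11, 6, 14, 5, 9, 10, 7, 12, 0, 8]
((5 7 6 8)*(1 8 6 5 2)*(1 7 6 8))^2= (2 5 8 7 6)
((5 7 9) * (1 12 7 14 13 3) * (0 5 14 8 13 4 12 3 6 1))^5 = ((0 5 8 13 6 1 3)(4 12 7 9 14))^5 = (14)(0 1 13 5 3 6 8)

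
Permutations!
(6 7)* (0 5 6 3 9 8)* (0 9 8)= [5, 1, 2, 8, 4, 6, 7, 3, 9, 0]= (0 5 6 7 3 8 9)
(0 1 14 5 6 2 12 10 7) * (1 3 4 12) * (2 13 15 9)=(0 3 4 12 10 7)(1 14 5 6 13 15 9 2)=[3, 14, 1, 4, 12, 6, 13, 0, 8, 2, 7, 11, 10, 15, 5, 9]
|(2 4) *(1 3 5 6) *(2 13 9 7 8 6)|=10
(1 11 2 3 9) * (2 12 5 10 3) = [0, 11, 2, 9, 4, 10, 6, 7, 8, 1, 3, 12, 5] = (1 11 12 5 10 3 9)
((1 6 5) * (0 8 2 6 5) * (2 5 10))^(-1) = (0 6 2 10 1 5 8)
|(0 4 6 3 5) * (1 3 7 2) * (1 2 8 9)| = |(0 4 6 7 8 9 1 3 5)| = 9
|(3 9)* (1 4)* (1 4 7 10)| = |(1 7 10)(3 9)| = 6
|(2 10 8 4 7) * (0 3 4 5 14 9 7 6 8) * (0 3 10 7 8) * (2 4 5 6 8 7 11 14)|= |(0 10 3 5 2 11 14 9 7 4 8 6)|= 12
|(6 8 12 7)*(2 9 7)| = 6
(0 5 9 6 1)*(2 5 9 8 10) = (0 9 6 1)(2 5 8 10) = [9, 0, 5, 3, 4, 8, 1, 7, 10, 6, 2]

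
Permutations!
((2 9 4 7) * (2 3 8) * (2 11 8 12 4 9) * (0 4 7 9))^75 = (12)(8 11)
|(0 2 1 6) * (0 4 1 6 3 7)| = 7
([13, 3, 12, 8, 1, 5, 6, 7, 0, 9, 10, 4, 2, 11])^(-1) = [8, 4, 12, 1, 11, 5, 6, 7, 3, 9, 10, 13, 2, 0]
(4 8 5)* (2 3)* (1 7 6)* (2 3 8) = (1 7 6)(2 8 5 4) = [0, 7, 8, 3, 2, 4, 1, 6, 5]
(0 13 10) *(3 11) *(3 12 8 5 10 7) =(0 13 7 3 11 12 8 5 10) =[13, 1, 2, 11, 4, 10, 6, 3, 5, 9, 0, 12, 8, 7]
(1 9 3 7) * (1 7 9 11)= (1 11)(3 9)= [0, 11, 2, 9, 4, 5, 6, 7, 8, 3, 10, 1]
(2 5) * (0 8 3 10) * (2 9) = (0 8 3 10)(2 5 9) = [8, 1, 5, 10, 4, 9, 6, 7, 3, 2, 0]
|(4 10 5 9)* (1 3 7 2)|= 4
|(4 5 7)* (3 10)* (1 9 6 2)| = |(1 9 6 2)(3 10)(4 5 7)| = 12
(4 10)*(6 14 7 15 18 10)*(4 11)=(4 6 14 7 15 18 10 11)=[0, 1, 2, 3, 6, 5, 14, 15, 8, 9, 11, 4, 12, 13, 7, 18, 16, 17, 10]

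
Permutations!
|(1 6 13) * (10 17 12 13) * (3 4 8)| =6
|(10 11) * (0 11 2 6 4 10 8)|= 12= |(0 11 8)(2 6 4 10)|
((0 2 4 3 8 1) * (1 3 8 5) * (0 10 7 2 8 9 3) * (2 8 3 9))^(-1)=((0 3 5 1 10 7 8)(2 4))^(-1)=(0 8 7 10 1 5 3)(2 4)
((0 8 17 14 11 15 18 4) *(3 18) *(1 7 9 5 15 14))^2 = (0 17 7 5 3 4 8 1 9 15 18)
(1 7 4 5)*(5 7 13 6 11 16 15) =(1 13 6 11 16 15 5)(4 7) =[0, 13, 2, 3, 7, 1, 11, 4, 8, 9, 10, 16, 12, 6, 14, 5, 15]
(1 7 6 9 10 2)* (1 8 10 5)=[0, 7, 8, 3, 4, 1, 9, 6, 10, 5, 2]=(1 7 6 9 5)(2 8 10)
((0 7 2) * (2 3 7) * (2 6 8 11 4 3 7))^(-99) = ((0 6 8 11 4 3 2))^(-99) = (0 2 3 4 11 8 6)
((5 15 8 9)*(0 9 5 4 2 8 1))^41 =((0 9 4 2 8 5 15 1))^41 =(0 9 4 2 8 5 15 1)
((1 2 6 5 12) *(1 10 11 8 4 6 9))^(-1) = (1 9 2)(4 8 11 10 12 5 6)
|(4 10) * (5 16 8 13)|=4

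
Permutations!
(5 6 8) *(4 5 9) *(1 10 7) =[0, 10, 2, 3, 5, 6, 8, 1, 9, 4, 7] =(1 10 7)(4 5 6 8 9)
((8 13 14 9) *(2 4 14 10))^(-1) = (2 10 13 8 9 14 4)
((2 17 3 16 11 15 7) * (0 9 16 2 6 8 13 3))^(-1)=(0 17 2 3 13 8 6 7 15 11 16 9)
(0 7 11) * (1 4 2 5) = (0 7 11)(1 4 2 5) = [7, 4, 5, 3, 2, 1, 6, 11, 8, 9, 10, 0]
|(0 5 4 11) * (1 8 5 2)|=7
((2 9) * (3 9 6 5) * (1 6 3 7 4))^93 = ((1 6 5 7 4)(2 3 9))^93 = (9)(1 7 6 4 5)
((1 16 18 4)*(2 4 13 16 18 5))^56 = (18)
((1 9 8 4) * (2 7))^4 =(9)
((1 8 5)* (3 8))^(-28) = ((1 3 8 5))^(-28) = (8)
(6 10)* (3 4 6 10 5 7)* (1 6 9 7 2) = (10)(1 6 5 2)(3 4 9 7) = [0, 6, 1, 4, 9, 2, 5, 3, 8, 7, 10]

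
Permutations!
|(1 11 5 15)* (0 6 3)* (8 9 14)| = 12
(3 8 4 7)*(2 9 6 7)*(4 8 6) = (2 9 4)(3 6 7) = [0, 1, 9, 6, 2, 5, 7, 3, 8, 4]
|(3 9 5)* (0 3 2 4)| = |(0 3 9 5 2 4)| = 6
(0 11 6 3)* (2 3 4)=(0 11 6 4 2 3)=[11, 1, 3, 0, 2, 5, 4, 7, 8, 9, 10, 6]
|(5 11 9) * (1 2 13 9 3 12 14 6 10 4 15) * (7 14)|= 14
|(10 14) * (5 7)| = 2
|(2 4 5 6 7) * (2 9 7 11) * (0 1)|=|(0 1)(2 4 5 6 11)(7 9)|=10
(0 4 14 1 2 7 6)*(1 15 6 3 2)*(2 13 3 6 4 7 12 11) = [7, 1, 12, 13, 14, 5, 0, 6, 8, 9, 10, 2, 11, 3, 15, 4] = (0 7 6)(2 12 11)(3 13)(4 14 15)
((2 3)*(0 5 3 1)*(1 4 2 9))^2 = ((0 5 3 9 1)(2 4))^2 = (0 3 1 5 9)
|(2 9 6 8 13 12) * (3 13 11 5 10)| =10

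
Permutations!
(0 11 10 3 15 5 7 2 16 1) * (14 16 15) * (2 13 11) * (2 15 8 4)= [15, 0, 8, 14, 2, 7, 6, 13, 4, 9, 3, 10, 12, 11, 16, 5, 1]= (0 15 5 7 13 11 10 3 14 16 1)(2 8 4)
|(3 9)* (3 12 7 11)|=|(3 9 12 7 11)|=5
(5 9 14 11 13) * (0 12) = [12, 1, 2, 3, 4, 9, 6, 7, 8, 14, 10, 13, 0, 5, 11] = (0 12)(5 9 14 11 13)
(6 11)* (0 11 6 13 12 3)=(0 11 13 12 3)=[11, 1, 2, 0, 4, 5, 6, 7, 8, 9, 10, 13, 3, 12]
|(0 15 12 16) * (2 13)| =4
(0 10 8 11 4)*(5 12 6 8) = (0 10 5 12 6 8 11 4) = [10, 1, 2, 3, 0, 12, 8, 7, 11, 9, 5, 4, 6]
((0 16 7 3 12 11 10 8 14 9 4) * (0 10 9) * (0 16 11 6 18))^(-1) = ((0 11 9 4 10 8 14 16 7 3 12 6 18))^(-1) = (0 18 6 12 3 7 16 14 8 10 4 9 11)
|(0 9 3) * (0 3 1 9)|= 2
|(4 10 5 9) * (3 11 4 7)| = |(3 11 4 10 5 9 7)| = 7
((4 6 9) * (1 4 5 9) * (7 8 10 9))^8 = ((1 4 6)(5 7 8 10 9))^8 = (1 6 4)(5 10 7 9 8)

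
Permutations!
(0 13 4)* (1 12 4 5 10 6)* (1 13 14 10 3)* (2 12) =(0 14 10 6 13 5 3 1 2 12 4) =[14, 2, 12, 1, 0, 3, 13, 7, 8, 9, 6, 11, 4, 5, 10]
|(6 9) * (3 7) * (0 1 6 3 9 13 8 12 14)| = |(0 1 6 13 8 12 14)(3 7 9)| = 21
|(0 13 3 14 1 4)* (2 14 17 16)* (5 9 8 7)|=36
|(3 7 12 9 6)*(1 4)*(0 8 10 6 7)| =30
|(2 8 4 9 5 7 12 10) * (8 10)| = |(2 10)(4 9 5 7 12 8)| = 6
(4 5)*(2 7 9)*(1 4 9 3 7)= (1 4 5 9 2)(3 7)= [0, 4, 1, 7, 5, 9, 6, 3, 8, 2]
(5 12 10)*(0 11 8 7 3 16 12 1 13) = (0 11 8 7 3 16 12 10 5 1 13) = [11, 13, 2, 16, 4, 1, 6, 3, 7, 9, 5, 8, 10, 0, 14, 15, 12]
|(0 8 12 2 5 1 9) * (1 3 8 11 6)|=|(0 11 6 1 9)(2 5 3 8 12)|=5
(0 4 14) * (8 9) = (0 4 14)(8 9) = [4, 1, 2, 3, 14, 5, 6, 7, 9, 8, 10, 11, 12, 13, 0]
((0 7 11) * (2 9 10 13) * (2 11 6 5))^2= ((0 7 6 5 2 9 10 13 11))^2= (0 6 2 10 11 7 5 9 13)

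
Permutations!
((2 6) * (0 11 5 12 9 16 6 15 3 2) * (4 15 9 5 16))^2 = (0 16)(2 4 3 9 15)(6 11)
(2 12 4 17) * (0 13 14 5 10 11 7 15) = (0 13 14 5 10 11 7 15)(2 12 4 17) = [13, 1, 12, 3, 17, 10, 6, 15, 8, 9, 11, 7, 4, 14, 5, 0, 16, 2]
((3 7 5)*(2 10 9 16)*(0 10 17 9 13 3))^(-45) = ((0 10 13 3 7 5)(2 17 9 16))^(-45) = (0 3)(2 16 9 17)(5 13)(7 10)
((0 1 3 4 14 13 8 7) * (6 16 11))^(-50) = (0 8 14 3)(1 7 13 4)(6 16 11)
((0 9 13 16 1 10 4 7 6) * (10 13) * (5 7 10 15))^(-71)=(0 9 15 5 7 6)(1 13 16)(4 10)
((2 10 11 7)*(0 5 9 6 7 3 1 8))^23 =((0 5 9 6 7 2 10 11 3 1 8))^23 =(0 5 9 6 7 2 10 11 3 1 8)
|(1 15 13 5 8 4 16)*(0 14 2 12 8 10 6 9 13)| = |(0 14 2 12 8 4 16 1 15)(5 10 6 9 13)| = 45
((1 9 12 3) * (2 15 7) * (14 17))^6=((1 9 12 3)(2 15 7)(14 17))^6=(17)(1 12)(3 9)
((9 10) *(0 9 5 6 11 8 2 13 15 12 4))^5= (0 11 12 5 13 9 8 4 6 15 10 2)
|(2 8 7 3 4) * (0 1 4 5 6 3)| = 6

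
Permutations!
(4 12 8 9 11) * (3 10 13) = (3 10 13)(4 12 8 9 11) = [0, 1, 2, 10, 12, 5, 6, 7, 9, 11, 13, 4, 8, 3]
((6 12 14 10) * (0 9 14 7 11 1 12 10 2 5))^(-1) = (0 5 2 14 9)(1 11 7 12)(6 10)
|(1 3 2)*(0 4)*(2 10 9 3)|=6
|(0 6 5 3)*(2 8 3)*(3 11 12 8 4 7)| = |(0 6 5 2 4 7 3)(8 11 12)| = 21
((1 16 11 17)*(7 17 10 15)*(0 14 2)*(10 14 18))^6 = ((0 18 10 15 7 17 1 16 11 14 2))^6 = (0 1 18 16 10 11 15 14 7 2 17)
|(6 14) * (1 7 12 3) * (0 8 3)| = 6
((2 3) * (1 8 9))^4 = (1 8 9)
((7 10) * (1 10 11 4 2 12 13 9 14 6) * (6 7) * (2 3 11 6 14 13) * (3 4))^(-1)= (1 6 7 14 10)(2 12)(3 11)(9 13)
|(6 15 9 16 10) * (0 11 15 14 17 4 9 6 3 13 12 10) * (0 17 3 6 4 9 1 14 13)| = 84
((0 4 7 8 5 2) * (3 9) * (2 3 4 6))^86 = ((0 6 2)(3 9 4 7 8 5))^86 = (0 2 6)(3 4 8)(5 9 7)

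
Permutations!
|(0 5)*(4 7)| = 2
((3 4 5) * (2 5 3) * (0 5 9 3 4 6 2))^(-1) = (0 5)(2 6 3 9)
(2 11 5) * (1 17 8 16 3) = [0, 17, 11, 1, 4, 2, 6, 7, 16, 9, 10, 5, 12, 13, 14, 15, 3, 8] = (1 17 8 16 3)(2 11 5)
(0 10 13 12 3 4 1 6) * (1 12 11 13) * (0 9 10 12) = (0 12 3 4)(1 6 9 10)(11 13) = [12, 6, 2, 4, 0, 5, 9, 7, 8, 10, 1, 13, 3, 11]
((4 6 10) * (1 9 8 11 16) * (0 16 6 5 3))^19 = (0 4 11 1 3 10 8 16 5 6 9)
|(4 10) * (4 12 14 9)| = |(4 10 12 14 9)| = 5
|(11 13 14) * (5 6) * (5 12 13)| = 6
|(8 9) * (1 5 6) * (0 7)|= 6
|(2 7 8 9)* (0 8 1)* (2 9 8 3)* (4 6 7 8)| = |(9)(0 3 2 8 4 6 7 1)| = 8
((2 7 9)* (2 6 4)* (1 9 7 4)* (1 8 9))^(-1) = ((2 4)(6 8 9))^(-1) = (2 4)(6 9 8)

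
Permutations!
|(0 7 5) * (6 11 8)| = |(0 7 5)(6 11 8)| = 3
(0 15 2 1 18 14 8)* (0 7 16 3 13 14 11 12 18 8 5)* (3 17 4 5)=(0 15 2 1 8 7 16 17 4 5)(3 13 14)(11 12 18)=[15, 8, 1, 13, 5, 0, 6, 16, 7, 9, 10, 12, 18, 14, 3, 2, 17, 4, 11]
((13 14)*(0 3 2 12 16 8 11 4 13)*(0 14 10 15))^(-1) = (0 15 10 13 4 11 8 16 12 2 3)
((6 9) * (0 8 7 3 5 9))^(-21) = ((0 8 7 3 5 9 6))^(-21) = (9)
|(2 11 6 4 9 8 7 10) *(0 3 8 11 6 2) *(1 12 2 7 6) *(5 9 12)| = 13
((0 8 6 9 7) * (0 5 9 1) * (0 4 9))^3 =((0 8 6 1 4 9 7 5))^3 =(0 1 7 8 4 5 6 9)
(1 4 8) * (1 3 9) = [0, 4, 2, 9, 8, 5, 6, 7, 3, 1] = (1 4 8 3 9)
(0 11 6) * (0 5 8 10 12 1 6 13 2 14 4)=(0 11 13 2 14 4)(1 6 5 8 10 12)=[11, 6, 14, 3, 0, 8, 5, 7, 10, 9, 12, 13, 1, 2, 4]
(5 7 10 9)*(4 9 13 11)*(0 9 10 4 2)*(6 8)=(0 9 5 7 4 10 13 11 2)(6 8)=[9, 1, 0, 3, 10, 7, 8, 4, 6, 5, 13, 2, 12, 11]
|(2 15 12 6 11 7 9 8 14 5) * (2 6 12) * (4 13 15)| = 28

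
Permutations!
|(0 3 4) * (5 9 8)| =3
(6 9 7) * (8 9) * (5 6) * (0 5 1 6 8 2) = (0 5 8 9 7 1 6 2) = [5, 6, 0, 3, 4, 8, 2, 1, 9, 7]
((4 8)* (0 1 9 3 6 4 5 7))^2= ((0 1 9 3 6 4 8 5 7))^2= (0 9 6 8 7 1 3 4 5)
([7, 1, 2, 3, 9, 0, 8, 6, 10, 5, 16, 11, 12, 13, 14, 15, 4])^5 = (0 16 7 4 6 9 8 5 10)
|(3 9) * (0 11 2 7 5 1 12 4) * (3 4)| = 10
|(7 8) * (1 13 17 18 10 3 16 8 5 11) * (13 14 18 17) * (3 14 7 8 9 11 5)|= |(1 7 3 16 9 11)(10 14 18)|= 6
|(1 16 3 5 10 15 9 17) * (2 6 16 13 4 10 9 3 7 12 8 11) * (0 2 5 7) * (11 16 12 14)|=|(0 2 6 12 8 16)(1 13 4 10 15 3 7 14 11 5 9 17)|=12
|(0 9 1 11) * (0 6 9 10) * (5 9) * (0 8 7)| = 20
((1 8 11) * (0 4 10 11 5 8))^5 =(11)(5 8)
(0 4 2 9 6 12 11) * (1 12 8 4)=[1, 12, 9, 3, 2, 5, 8, 7, 4, 6, 10, 0, 11]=(0 1 12 11)(2 9 6 8 4)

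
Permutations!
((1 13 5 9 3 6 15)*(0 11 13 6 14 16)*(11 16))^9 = (0 16)(3 13)(5 14)(9 11)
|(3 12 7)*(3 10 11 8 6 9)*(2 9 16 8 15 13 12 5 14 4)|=6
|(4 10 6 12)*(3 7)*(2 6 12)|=|(2 6)(3 7)(4 10 12)|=6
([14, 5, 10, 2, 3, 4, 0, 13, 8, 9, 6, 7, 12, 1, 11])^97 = [14, 5, 10, 2, 3, 4, 0, 13, 8, 9, 6, 7, 12, 1, 11]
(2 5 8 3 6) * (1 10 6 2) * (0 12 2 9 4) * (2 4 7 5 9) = (0 12 4)(1 10 6)(2 9 7 5 8 3) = [12, 10, 9, 2, 0, 8, 1, 5, 3, 7, 6, 11, 4]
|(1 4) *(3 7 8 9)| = |(1 4)(3 7 8 9)| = 4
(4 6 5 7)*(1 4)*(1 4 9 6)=(1 9 6 5 7 4)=[0, 9, 2, 3, 1, 7, 5, 4, 8, 6]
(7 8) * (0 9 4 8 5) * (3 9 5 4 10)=(0 5)(3 9 10)(4 8 7)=[5, 1, 2, 9, 8, 0, 6, 4, 7, 10, 3]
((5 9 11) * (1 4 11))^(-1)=((1 4 11 5 9))^(-1)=(1 9 5 11 4)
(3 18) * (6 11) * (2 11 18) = (2 11 6 18 3) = [0, 1, 11, 2, 4, 5, 18, 7, 8, 9, 10, 6, 12, 13, 14, 15, 16, 17, 3]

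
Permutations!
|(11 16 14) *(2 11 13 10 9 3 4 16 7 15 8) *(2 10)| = |(2 11 7 15 8 10 9 3 4 16 14 13)| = 12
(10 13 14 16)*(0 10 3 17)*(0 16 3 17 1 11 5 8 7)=(0 10 13 14 3 1 11 5 8 7)(16 17)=[10, 11, 2, 1, 4, 8, 6, 0, 7, 9, 13, 5, 12, 14, 3, 15, 17, 16]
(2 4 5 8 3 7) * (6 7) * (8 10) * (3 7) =(2 4 5 10 8 7)(3 6) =[0, 1, 4, 6, 5, 10, 3, 2, 7, 9, 8]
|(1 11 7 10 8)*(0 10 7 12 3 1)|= 12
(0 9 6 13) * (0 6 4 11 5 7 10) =(0 9 4 11 5 7 10)(6 13) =[9, 1, 2, 3, 11, 7, 13, 10, 8, 4, 0, 5, 12, 6]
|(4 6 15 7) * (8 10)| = |(4 6 15 7)(8 10)| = 4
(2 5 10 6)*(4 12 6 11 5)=(2 4 12 6)(5 10 11)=[0, 1, 4, 3, 12, 10, 2, 7, 8, 9, 11, 5, 6]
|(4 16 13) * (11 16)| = 4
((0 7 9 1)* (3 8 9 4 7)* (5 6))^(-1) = ((0 3 8 9 1)(4 7)(5 6))^(-1) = (0 1 9 8 3)(4 7)(5 6)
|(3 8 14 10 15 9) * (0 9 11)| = |(0 9 3 8 14 10 15 11)| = 8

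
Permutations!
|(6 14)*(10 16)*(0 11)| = |(0 11)(6 14)(10 16)| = 2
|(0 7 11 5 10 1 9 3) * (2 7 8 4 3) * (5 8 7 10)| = |(0 7 11 8 4 3)(1 9 2 10)| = 12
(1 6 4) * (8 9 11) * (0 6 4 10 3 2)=(0 6 10 3 2)(1 4)(8 9 11)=[6, 4, 0, 2, 1, 5, 10, 7, 9, 11, 3, 8]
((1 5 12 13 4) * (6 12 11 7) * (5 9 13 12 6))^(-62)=(1 13)(4 9)(5 11 7)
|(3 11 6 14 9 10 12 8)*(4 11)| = |(3 4 11 6 14 9 10 12 8)| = 9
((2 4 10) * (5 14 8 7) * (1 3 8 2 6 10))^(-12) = ((1 3 8 7 5 14 2 4)(6 10))^(-12) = (1 5)(2 8)(3 14)(4 7)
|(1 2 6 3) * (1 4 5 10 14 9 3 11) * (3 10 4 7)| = 12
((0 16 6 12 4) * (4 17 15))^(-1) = (0 4 15 17 12 6 16)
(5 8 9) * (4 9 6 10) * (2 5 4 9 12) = (2 5 8 6 10 9 4 12) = [0, 1, 5, 3, 12, 8, 10, 7, 6, 4, 9, 11, 2]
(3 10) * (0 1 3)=[1, 3, 2, 10, 4, 5, 6, 7, 8, 9, 0]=(0 1 3 10)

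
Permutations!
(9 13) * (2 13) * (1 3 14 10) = (1 3 14 10)(2 13 9) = [0, 3, 13, 14, 4, 5, 6, 7, 8, 2, 1, 11, 12, 9, 10]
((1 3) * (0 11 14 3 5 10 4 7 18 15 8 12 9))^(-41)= (0 11 14 3 1 5 10 4 7 18 15 8 12 9)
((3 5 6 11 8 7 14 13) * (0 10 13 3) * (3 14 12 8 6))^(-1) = (14)(0 13 10)(3 5)(6 11)(7 8 12)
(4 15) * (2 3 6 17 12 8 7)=(2 3 6 17 12 8 7)(4 15)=[0, 1, 3, 6, 15, 5, 17, 2, 7, 9, 10, 11, 8, 13, 14, 4, 16, 12]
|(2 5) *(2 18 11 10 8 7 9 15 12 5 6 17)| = 9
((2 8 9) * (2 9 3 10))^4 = (10)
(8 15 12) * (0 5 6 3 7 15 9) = [5, 1, 2, 7, 4, 6, 3, 15, 9, 0, 10, 11, 8, 13, 14, 12] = (0 5 6 3 7 15 12 8 9)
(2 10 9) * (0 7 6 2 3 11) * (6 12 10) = (0 7 12 10 9 3 11)(2 6) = [7, 1, 6, 11, 4, 5, 2, 12, 8, 3, 9, 0, 10]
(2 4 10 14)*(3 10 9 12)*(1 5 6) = [0, 5, 4, 10, 9, 6, 1, 7, 8, 12, 14, 11, 3, 13, 2] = (1 5 6)(2 4 9 12 3 10 14)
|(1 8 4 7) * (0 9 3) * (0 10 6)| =20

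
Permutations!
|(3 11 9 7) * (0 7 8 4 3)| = |(0 7)(3 11 9 8 4)| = 10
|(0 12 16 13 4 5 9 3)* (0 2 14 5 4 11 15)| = |(0 12 16 13 11 15)(2 14 5 9 3)| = 30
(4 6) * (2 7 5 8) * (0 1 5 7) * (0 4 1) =(1 5 8 2 4 6) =[0, 5, 4, 3, 6, 8, 1, 7, 2]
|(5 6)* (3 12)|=|(3 12)(5 6)|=2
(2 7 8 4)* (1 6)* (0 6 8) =(0 6 1 8 4 2 7) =[6, 8, 7, 3, 2, 5, 1, 0, 4]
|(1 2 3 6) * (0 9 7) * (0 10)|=|(0 9 7 10)(1 2 3 6)|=4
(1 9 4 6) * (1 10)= (1 9 4 6 10)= [0, 9, 2, 3, 6, 5, 10, 7, 8, 4, 1]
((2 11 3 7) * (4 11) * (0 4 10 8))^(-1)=(0 8 10 2 7 3 11 4)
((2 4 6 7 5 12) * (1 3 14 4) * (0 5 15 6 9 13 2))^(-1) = ((0 5 12)(1 3 14 4 9 13 2)(6 7 15))^(-1) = (0 12 5)(1 2 13 9 4 14 3)(6 15 7)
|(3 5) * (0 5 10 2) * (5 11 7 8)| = 8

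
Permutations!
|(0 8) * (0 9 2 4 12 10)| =|(0 8 9 2 4 12 10)| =7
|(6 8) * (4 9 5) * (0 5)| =|(0 5 4 9)(6 8)| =4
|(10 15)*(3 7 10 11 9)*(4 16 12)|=|(3 7 10 15 11 9)(4 16 12)|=6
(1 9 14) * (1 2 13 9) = (2 13 9 14) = [0, 1, 13, 3, 4, 5, 6, 7, 8, 14, 10, 11, 12, 9, 2]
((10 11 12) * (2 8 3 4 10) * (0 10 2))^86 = ((0 10 11 12)(2 8 3 4))^86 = (0 11)(2 3)(4 8)(10 12)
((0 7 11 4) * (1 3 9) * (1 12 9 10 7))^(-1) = ((0 1 3 10 7 11 4)(9 12))^(-1) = (0 4 11 7 10 3 1)(9 12)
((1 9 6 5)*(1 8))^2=((1 9 6 5 8))^2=(1 6 8 9 5)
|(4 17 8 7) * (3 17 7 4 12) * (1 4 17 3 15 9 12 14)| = 12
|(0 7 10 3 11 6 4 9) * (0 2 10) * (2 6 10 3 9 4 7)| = |(0 2 3 11 10 9 6 7)| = 8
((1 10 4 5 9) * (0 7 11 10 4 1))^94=((0 7 11 10 1 4 5 9))^94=(0 5 1 11)(4 10 7 9)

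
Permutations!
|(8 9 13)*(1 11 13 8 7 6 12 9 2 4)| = |(1 11 13 7 6 12 9 8 2 4)| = 10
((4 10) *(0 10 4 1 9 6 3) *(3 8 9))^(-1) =(0 3 1 10)(6 9 8)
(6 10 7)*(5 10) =(5 10 7 6) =[0, 1, 2, 3, 4, 10, 5, 6, 8, 9, 7]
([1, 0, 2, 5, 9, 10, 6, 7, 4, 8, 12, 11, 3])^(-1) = (0 1)(3 12 10 5)(4 8 9)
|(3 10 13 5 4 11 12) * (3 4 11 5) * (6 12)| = |(3 10 13)(4 5 11 6 12)| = 15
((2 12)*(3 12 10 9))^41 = (2 10 9 3 12)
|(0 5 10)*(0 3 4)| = |(0 5 10 3 4)| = 5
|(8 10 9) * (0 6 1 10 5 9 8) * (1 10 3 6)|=|(0 1 3 6 10 8 5 9)|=8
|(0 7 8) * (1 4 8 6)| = 6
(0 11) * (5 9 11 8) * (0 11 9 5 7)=(11)(0 8 7)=[8, 1, 2, 3, 4, 5, 6, 0, 7, 9, 10, 11]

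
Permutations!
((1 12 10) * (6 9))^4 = (1 12 10)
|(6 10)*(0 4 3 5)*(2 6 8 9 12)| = 12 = |(0 4 3 5)(2 6 10 8 9 12)|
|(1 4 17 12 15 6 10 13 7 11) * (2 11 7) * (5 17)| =|(1 4 5 17 12 15 6 10 13 2 11)| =11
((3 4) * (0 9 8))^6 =((0 9 8)(3 4))^6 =(9)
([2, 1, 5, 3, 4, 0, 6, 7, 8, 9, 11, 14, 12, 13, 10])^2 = (0 5 2)(10 14 11)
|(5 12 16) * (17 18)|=|(5 12 16)(17 18)|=6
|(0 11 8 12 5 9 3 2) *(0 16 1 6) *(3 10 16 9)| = 12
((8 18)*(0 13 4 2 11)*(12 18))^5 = (8 18 12)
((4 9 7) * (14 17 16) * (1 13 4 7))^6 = ((1 13 4 9)(14 17 16))^6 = (17)(1 4)(9 13)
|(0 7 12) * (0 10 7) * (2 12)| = |(2 12 10 7)| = 4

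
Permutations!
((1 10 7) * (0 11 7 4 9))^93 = (0 7 10 9 11 1 4)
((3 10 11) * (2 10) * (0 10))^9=(0 2 3 11 10)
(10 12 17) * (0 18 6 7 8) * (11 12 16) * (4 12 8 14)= (0 18 6 7 14 4 12 17 10 16 11 8)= [18, 1, 2, 3, 12, 5, 7, 14, 0, 9, 16, 8, 17, 13, 4, 15, 11, 10, 6]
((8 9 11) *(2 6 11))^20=(11)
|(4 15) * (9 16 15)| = |(4 9 16 15)| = 4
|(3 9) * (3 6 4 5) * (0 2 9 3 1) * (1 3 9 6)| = |(0 2 6 4 5 3 9 1)| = 8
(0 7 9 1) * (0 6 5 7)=[0, 6, 2, 3, 4, 7, 5, 9, 8, 1]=(1 6 5 7 9)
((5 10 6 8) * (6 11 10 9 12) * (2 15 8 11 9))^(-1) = (2 5 8 15)(6 12 9 10 11) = ((2 15 8 5)(6 11 10 9 12))^(-1)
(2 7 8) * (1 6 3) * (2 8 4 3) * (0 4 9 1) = (0 4 3)(1 6 2 7 9) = [4, 6, 7, 0, 3, 5, 2, 9, 8, 1]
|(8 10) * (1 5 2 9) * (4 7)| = 4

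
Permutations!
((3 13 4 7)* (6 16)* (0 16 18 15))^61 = (0 16 6 18 15)(3 13 4 7)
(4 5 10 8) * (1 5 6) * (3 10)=(1 5 3 10 8 4 6)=[0, 5, 2, 10, 6, 3, 1, 7, 4, 9, 8]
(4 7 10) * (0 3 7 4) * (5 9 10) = (0 3 7 5 9 10) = [3, 1, 2, 7, 4, 9, 6, 5, 8, 10, 0]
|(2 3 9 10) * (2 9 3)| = 2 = |(9 10)|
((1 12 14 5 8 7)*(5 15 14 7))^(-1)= ((1 12 7)(5 8)(14 15))^(-1)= (1 7 12)(5 8)(14 15)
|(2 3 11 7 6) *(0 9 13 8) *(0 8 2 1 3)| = 20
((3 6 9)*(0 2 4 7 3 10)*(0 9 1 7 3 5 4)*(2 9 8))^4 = (0 2 8 10 9)(1 3 5)(4 7 6)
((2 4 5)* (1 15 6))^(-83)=((1 15 6)(2 4 5))^(-83)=(1 15 6)(2 4 5)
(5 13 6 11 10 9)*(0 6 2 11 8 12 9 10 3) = [6, 1, 11, 0, 4, 13, 8, 7, 12, 5, 10, 3, 9, 2] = (0 6 8 12 9 5 13 2 11 3)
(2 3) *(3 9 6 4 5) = [0, 1, 9, 2, 5, 3, 4, 7, 8, 6] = (2 9 6 4 5 3)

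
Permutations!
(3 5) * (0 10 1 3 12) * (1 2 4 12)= (0 10 2 4 12)(1 3 5)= [10, 3, 4, 5, 12, 1, 6, 7, 8, 9, 2, 11, 0]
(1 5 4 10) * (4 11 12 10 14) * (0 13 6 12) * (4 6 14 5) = (0 13 14 6 12 10 1 4 5 11) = [13, 4, 2, 3, 5, 11, 12, 7, 8, 9, 1, 0, 10, 14, 6]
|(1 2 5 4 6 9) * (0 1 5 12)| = |(0 1 2 12)(4 6 9 5)| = 4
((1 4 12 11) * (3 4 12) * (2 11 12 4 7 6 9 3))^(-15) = (12)(1 4 2 11)(3 7 6 9)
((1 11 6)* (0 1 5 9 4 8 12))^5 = (0 9 1 4 11 8 6 12 5)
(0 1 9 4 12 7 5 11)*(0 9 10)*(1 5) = (0 5 11 9 4 12 7 1 10) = [5, 10, 2, 3, 12, 11, 6, 1, 8, 4, 0, 9, 7]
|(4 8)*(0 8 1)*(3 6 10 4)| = |(0 8 3 6 10 4 1)| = 7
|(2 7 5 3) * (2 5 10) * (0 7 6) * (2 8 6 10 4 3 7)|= |(0 2 10 8 6)(3 5 7 4)|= 20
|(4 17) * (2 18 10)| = 6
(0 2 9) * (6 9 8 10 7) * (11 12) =(0 2 8 10 7 6 9)(11 12) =[2, 1, 8, 3, 4, 5, 9, 6, 10, 0, 7, 12, 11]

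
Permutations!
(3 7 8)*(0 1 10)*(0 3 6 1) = (1 10 3 7 8 6) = [0, 10, 2, 7, 4, 5, 1, 8, 6, 9, 3]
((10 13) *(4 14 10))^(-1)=((4 14 10 13))^(-1)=(4 13 10 14)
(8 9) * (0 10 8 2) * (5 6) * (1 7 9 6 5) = (0 10 8 6 1 7 9 2) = [10, 7, 0, 3, 4, 5, 1, 9, 6, 2, 8]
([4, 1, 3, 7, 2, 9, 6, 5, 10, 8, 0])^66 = (0 3 9)(2 5 10)(4 7 8)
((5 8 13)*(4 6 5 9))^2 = (4 5 13)(6 8 9)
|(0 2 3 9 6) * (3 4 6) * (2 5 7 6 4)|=|(0 5 7 6)(3 9)|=4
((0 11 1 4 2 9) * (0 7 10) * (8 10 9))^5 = (0 8 4 11 10 2 1)(7 9)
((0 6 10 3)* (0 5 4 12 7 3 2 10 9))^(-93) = (2 10)(3 4 7 5 12)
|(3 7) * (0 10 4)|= 6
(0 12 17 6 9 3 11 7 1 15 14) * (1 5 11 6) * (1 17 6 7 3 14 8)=(17)(0 12 6 9 14)(1 15 8)(3 7 5 11)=[12, 15, 2, 7, 4, 11, 9, 5, 1, 14, 10, 3, 6, 13, 0, 8, 16, 17]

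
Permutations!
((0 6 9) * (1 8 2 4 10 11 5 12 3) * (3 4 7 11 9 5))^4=(0 4 6 10 5 9 12)(1 11 2)(3 7 8)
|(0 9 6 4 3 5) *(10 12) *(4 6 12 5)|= |(0 9 12 10 5)(3 4)|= 10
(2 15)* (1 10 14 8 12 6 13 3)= (1 10 14 8 12 6 13 3)(2 15)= [0, 10, 15, 1, 4, 5, 13, 7, 12, 9, 14, 11, 6, 3, 8, 2]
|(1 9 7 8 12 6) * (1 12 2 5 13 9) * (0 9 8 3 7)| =|(0 9)(2 5 13 8)(3 7)(6 12)| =4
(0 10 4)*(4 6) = (0 10 6 4) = [10, 1, 2, 3, 0, 5, 4, 7, 8, 9, 6]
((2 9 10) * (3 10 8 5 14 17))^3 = (2 5 3 9 14 10 8 17)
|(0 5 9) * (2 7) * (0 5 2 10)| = |(0 2 7 10)(5 9)| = 4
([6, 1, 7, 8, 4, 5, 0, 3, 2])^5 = (0 6)(2 7 3 8)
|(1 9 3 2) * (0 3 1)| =6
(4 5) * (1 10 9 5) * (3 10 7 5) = (1 7 5 4)(3 10 9) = [0, 7, 2, 10, 1, 4, 6, 5, 8, 3, 9]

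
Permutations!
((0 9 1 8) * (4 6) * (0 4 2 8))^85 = (0 9 1)(2 8 4 6)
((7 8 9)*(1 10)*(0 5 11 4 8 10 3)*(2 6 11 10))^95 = (2 8 6 9 11 7 4)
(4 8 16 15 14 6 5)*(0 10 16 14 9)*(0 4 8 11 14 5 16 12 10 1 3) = (0 1 3)(4 11 14 6 16 15 9)(5 8)(10 12) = [1, 3, 2, 0, 11, 8, 16, 7, 5, 4, 12, 14, 10, 13, 6, 9, 15]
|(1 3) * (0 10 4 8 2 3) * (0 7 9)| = 9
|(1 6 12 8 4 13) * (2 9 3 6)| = |(1 2 9 3 6 12 8 4 13)| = 9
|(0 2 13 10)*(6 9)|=|(0 2 13 10)(6 9)|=4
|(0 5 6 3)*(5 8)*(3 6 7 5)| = 6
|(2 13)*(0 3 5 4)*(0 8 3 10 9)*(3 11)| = |(0 10 9)(2 13)(3 5 4 8 11)| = 30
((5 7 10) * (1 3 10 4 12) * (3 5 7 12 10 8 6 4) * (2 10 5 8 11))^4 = ((1 8 6 4 5 12)(2 10 7 3 11))^4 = (1 5 6)(2 11 3 7 10)(4 8 12)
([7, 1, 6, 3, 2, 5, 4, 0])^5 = [7, 1, 4, 3, 6, 5, 2, 0]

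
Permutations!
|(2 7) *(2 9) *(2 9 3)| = |(9)(2 7 3)| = 3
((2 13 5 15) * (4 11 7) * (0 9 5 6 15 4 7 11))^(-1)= ((0 9 5 4)(2 13 6 15))^(-1)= (0 4 5 9)(2 15 6 13)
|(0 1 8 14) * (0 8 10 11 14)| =6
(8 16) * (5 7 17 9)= (5 7 17 9)(8 16)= [0, 1, 2, 3, 4, 7, 6, 17, 16, 5, 10, 11, 12, 13, 14, 15, 8, 9]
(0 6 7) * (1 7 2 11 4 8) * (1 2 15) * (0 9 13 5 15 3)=(0 6 3)(1 7 9 13 5 15)(2 11 4 8)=[6, 7, 11, 0, 8, 15, 3, 9, 2, 13, 10, 4, 12, 5, 14, 1]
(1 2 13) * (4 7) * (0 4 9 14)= [4, 2, 13, 3, 7, 5, 6, 9, 8, 14, 10, 11, 12, 1, 0]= (0 4 7 9 14)(1 2 13)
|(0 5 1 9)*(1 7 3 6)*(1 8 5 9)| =10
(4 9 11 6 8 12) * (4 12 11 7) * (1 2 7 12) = (1 2 7 4 9 12)(6 8 11) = [0, 2, 7, 3, 9, 5, 8, 4, 11, 12, 10, 6, 1]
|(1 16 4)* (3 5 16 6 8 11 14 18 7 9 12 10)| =14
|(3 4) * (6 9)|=|(3 4)(6 9)|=2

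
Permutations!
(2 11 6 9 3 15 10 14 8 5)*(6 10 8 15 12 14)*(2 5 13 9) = [0, 1, 11, 12, 4, 5, 2, 7, 13, 3, 6, 10, 14, 9, 15, 8] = (2 11 10 6)(3 12 14 15 8 13 9)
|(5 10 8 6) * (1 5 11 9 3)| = 8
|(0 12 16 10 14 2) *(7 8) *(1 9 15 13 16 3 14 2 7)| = |(0 12 3 14 7 8 1 9 15 13 16 10 2)| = 13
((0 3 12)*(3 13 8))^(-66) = (0 12 3 8 13)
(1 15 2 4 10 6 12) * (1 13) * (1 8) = (1 15 2 4 10 6 12 13 8) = [0, 15, 4, 3, 10, 5, 12, 7, 1, 9, 6, 11, 13, 8, 14, 2]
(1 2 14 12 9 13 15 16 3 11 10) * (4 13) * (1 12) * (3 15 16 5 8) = (1 2 14)(3 11 10 12 9 4 13 16 15 5 8) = [0, 2, 14, 11, 13, 8, 6, 7, 3, 4, 12, 10, 9, 16, 1, 5, 15]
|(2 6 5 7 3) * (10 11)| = 10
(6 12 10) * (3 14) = (3 14)(6 12 10) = [0, 1, 2, 14, 4, 5, 12, 7, 8, 9, 6, 11, 10, 13, 3]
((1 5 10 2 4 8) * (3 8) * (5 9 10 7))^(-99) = ((1 9 10 2 4 3 8)(5 7))^(-99) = (1 8 3 4 2 10 9)(5 7)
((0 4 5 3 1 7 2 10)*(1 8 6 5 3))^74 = (0 6 2 3 1)(4 5 10 8 7)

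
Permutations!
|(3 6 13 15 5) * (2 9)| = 10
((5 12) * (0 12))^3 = (12)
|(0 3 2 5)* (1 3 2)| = |(0 2 5)(1 3)| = 6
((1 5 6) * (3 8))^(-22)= (8)(1 6 5)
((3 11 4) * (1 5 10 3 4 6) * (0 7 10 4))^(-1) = ((0 7 10 3 11 6 1 5 4))^(-1) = (0 4 5 1 6 11 3 10 7)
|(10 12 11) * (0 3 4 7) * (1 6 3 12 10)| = 8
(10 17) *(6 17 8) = (6 17 10 8) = [0, 1, 2, 3, 4, 5, 17, 7, 6, 9, 8, 11, 12, 13, 14, 15, 16, 10]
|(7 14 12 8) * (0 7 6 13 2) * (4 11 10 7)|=|(0 4 11 10 7 14 12 8 6 13 2)|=11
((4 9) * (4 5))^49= (4 9 5)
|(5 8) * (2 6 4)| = |(2 6 4)(5 8)| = 6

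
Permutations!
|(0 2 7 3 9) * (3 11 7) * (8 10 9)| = |(0 2 3 8 10 9)(7 11)| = 6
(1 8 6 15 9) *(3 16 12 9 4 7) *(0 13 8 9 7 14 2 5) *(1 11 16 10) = [13, 9, 5, 10, 14, 0, 15, 3, 6, 11, 1, 16, 7, 8, 2, 4, 12] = (0 13 8 6 15 4 14 2 5)(1 9 11 16 12 7 3 10)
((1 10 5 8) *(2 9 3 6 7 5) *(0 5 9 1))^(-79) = (0 8 5)(1 2 10)(3 6 7 9)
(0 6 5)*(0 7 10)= (0 6 5 7 10)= [6, 1, 2, 3, 4, 7, 5, 10, 8, 9, 0]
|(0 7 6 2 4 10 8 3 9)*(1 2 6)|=9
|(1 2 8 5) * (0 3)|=4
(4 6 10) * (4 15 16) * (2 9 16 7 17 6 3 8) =(2 9 16 4 3 8)(6 10 15 7 17) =[0, 1, 9, 8, 3, 5, 10, 17, 2, 16, 15, 11, 12, 13, 14, 7, 4, 6]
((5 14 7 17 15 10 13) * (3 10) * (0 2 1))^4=(0 2 1)(3 14)(5 15)(7 10)(13 17)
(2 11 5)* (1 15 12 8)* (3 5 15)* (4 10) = (1 3 5 2 11 15 12 8)(4 10) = [0, 3, 11, 5, 10, 2, 6, 7, 1, 9, 4, 15, 8, 13, 14, 12]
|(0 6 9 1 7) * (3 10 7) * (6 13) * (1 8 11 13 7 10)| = 10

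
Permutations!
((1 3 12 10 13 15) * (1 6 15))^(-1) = (1 13 10 12 3)(6 15)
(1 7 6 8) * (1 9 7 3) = [0, 3, 2, 1, 4, 5, 8, 6, 9, 7] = (1 3)(6 8 9 7)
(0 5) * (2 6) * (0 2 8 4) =(0 5 2 6 8 4) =[5, 1, 6, 3, 0, 2, 8, 7, 4]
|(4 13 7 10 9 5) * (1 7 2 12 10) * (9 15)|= |(1 7)(2 12 10 15 9 5 4 13)|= 8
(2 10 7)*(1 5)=[0, 5, 10, 3, 4, 1, 6, 2, 8, 9, 7]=(1 5)(2 10 7)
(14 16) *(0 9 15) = (0 9 15)(14 16) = [9, 1, 2, 3, 4, 5, 6, 7, 8, 15, 10, 11, 12, 13, 16, 0, 14]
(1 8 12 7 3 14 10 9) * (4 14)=(1 8 12 7 3 4 14 10 9)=[0, 8, 2, 4, 14, 5, 6, 3, 12, 1, 9, 11, 7, 13, 10]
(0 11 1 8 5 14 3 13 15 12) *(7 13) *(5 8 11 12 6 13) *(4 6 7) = (0 12)(1 11)(3 4 6 13 15 7 5 14) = [12, 11, 2, 4, 6, 14, 13, 5, 8, 9, 10, 1, 0, 15, 3, 7]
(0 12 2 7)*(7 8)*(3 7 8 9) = [12, 1, 9, 7, 4, 5, 6, 0, 8, 3, 10, 11, 2] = (0 12 2 9 3 7)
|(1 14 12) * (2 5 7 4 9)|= 15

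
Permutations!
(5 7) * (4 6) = (4 6)(5 7) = [0, 1, 2, 3, 6, 7, 4, 5]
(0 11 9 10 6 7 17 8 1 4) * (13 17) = [11, 4, 2, 3, 0, 5, 7, 13, 1, 10, 6, 9, 12, 17, 14, 15, 16, 8] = (0 11 9 10 6 7 13 17 8 1 4)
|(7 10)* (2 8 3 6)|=|(2 8 3 6)(7 10)|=4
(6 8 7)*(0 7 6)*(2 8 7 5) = (0 5 2 8 6 7) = [5, 1, 8, 3, 4, 2, 7, 0, 6]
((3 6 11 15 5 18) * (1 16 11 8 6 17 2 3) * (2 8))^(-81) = ((1 16 11 15 5 18)(2 3 17 8 6))^(-81) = (1 15)(2 6 8 17 3)(5 16)(11 18)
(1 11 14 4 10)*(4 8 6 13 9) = [0, 11, 2, 3, 10, 5, 13, 7, 6, 4, 1, 14, 12, 9, 8] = (1 11 14 8 6 13 9 4 10)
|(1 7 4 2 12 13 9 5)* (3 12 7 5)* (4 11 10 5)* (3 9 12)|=14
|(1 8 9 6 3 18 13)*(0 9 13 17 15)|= 21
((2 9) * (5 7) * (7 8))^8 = (9)(5 7 8)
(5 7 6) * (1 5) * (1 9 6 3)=(1 5 7 3)(6 9)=[0, 5, 2, 1, 4, 7, 9, 3, 8, 6]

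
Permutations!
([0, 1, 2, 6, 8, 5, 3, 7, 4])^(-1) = [0, 1, 2, 6, 8, 5, 3, 7, 4]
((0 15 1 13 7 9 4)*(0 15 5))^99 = (0 5)(1 9)(4 13)(7 15)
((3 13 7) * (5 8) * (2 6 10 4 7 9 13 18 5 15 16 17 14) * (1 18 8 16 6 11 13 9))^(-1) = (1 13 11 2 14 17 16 5 18)(3 7 4 10 6 15 8)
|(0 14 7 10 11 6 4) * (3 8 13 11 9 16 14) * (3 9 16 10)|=12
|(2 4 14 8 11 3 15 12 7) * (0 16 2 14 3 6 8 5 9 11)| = 14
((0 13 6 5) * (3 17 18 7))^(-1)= ((0 13 6 5)(3 17 18 7))^(-1)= (0 5 6 13)(3 7 18 17)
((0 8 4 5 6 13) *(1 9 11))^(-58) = ((0 8 4 5 6 13)(1 9 11))^(-58) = (0 4 6)(1 11 9)(5 13 8)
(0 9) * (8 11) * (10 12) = (0 9)(8 11)(10 12) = [9, 1, 2, 3, 4, 5, 6, 7, 11, 0, 12, 8, 10]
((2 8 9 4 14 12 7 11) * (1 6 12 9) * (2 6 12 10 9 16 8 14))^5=((1 12 7 11 6 10 9 4 2 14 16 8))^5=(1 10 16 11 2 12 9 8 6 14 7 4)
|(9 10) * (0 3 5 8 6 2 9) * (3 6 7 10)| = |(0 6 2 9 3 5 8 7 10)| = 9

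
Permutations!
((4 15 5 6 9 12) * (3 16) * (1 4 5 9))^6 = ((1 4 15 9 12 5 6)(3 16))^6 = (16)(1 6 5 12 9 15 4)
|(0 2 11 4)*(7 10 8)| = |(0 2 11 4)(7 10 8)| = 12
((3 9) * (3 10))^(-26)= ((3 9 10))^(-26)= (3 9 10)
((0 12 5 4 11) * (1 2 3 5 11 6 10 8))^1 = (0 12 11)(1 2 3 5 4 6 10 8)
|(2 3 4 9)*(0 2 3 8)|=3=|(0 2 8)(3 4 9)|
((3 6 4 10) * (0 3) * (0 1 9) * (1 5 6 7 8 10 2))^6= ((0 3 7 8 10 5 6 4 2 1 9))^6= (0 6 3 4 7 2 8 1 10 9 5)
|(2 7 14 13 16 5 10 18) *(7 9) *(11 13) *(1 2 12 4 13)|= 42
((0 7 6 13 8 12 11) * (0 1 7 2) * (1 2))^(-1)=(0 2 11 12 8 13 6 7 1)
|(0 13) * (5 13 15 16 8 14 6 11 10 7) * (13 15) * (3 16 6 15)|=10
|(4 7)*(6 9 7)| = 4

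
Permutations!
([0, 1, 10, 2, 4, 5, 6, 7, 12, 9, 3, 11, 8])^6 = (12)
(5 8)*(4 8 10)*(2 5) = [0, 1, 5, 3, 8, 10, 6, 7, 2, 9, 4] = (2 5 10 4 8)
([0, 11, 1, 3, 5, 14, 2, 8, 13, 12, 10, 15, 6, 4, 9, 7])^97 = (1 4 2 13 6 8 12 7 9 15 14 11 5)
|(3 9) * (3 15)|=|(3 9 15)|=3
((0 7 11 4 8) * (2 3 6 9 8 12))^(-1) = (0 8 9 6 3 2 12 4 11 7)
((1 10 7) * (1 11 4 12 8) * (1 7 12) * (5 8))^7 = (1 4 11 7 8 5 12 10)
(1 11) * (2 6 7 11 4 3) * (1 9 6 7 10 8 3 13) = [0, 4, 7, 2, 13, 5, 10, 11, 3, 6, 8, 9, 12, 1] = (1 4 13)(2 7 11 9 6 10 8 3)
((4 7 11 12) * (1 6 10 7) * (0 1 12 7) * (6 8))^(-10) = ((0 1 8 6 10)(4 12)(7 11))^(-10) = (12)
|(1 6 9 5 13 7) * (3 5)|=7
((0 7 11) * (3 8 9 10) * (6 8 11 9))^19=(0 7 9 10 3 11)(6 8)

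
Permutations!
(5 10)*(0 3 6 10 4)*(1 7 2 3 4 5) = [4, 7, 3, 6, 0, 5, 10, 2, 8, 9, 1] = (0 4)(1 7 2 3 6 10)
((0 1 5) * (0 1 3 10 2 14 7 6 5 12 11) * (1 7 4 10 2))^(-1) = (0 11 12 1 10 4 14 2 3)(5 6 7)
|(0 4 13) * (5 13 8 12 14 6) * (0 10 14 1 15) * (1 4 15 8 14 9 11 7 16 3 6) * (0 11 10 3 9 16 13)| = |(0 15 11 7 13 3 6 5)(1 8 12 4 14)(9 10 16)| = 120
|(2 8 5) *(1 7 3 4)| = 12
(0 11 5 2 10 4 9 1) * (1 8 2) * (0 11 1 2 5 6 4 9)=(0 1 11 6 4)(2 10 9 8 5)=[1, 11, 10, 3, 0, 2, 4, 7, 5, 8, 9, 6]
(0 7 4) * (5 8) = (0 7 4)(5 8) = [7, 1, 2, 3, 0, 8, 6, 4, 5]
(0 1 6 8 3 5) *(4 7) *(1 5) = (0 5)(1 6 8 3)(4 7) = [5, 6, 2, 1, 7, 0, 8, 4, 3]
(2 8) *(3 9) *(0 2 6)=(0 2 8 6)(3 9)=[2, 1, 8, 9, 4, 5, 0, 7, 6, 3]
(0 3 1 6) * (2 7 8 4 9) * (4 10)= (0 3 1 6)(2 7 8 10 4 9)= [3, 6, 7, 1, 9, 5, 0, 8, 10, 2, 4]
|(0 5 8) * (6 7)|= |(0 5 8)(6 7)|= 6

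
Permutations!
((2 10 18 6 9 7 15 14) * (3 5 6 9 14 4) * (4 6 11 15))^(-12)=((2 10 18 9 7 4 3 5 11 15 6 14))^(-12)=(18)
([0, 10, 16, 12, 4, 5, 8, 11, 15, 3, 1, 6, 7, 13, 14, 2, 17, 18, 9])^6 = (2 12)(3 15)(6 18)(7 16)(8 9)(11 17)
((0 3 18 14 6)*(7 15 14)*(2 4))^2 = ((0 3 18 7 15 14 6)(2 4))^2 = (0 18 15 6 3 7 14)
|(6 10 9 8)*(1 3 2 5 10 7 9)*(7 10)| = |(1 3 2 5 7 9 8 6 10)| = 9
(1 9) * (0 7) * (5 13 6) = (0 7)(1 9)(5 13 6) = [7, 9, 2, 3, 4, 13, 5, 0, 8, 1, 10, 11, 12, 6]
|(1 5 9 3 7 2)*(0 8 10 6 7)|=10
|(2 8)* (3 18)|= |(2 8)(3 18)|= 2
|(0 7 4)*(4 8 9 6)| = 6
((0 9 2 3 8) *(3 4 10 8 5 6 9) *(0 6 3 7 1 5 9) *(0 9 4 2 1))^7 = (0 7)(1 9 6 8 10 4 3 5)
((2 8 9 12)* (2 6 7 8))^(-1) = ((6 7 8 9 12))^(-1) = (6 12 9 8 7)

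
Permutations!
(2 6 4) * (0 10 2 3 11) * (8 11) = (0 10 2 6 4 3 8 11) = [10, 1, 6, 8, 3, 5, 4, 7, 11, 9, 2, 0]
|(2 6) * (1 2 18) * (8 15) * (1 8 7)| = |(1 2 6 18 8 15 7)| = 7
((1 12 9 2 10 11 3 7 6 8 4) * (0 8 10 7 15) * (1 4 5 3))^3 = (0 3 8 15 5)(1 2 10 12 7 11 9 6)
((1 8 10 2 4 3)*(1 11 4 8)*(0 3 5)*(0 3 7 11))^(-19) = (0 3 5 4 11 7)(2 10 8)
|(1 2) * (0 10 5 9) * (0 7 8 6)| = 14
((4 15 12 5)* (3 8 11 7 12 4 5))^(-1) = ((3 8 11 7 12)(4 15))^(-1) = (3 12 7 11 8)(4 15)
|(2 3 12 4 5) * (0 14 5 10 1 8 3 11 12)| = 11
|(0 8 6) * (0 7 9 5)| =|(0 8 6 7 9 5)| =6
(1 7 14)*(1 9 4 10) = (1 7 14 9 4 10) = [0, 7, 2, 3, 10, 5, 6, 14, 8, 4, 1, 11, 12, 13, 9]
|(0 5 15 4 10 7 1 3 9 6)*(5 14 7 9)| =11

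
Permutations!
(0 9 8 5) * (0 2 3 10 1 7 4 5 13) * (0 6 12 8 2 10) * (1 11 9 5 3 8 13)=(0 5 10 11 9 2 8 1 7 4 3)(6 12 13)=[5, 7, 8, 0, 3, 10, 12, 4, 1, 2, 11, 9, 13, 6]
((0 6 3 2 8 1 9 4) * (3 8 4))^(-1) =(0 4 2 3 9 1 8 6)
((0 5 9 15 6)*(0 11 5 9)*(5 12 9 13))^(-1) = (0 5 13)(6 15 9 12 11)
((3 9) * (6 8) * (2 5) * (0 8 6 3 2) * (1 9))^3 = ((0 8 3 1 9 2 5))^3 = (0 1 5 3 2 8 9)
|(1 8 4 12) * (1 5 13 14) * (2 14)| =|(1 8 4 12 5 13 2 14)| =8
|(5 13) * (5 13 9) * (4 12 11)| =|(13)(4 12 11)(5 9)| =6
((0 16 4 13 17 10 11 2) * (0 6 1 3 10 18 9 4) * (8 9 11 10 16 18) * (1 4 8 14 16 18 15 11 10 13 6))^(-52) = (0 13 1)(2 16 10)(3 15 17)(11 14 18)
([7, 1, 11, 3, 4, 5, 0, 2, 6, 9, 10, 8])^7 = [7, 1, 11, 3, 4, 5, 0, 2, 6, 9, 10, 8]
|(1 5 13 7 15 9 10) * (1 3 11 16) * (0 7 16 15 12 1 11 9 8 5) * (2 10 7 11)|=|(0 11 15 8 5 13 16 2 10 3 9 7 12 1)|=14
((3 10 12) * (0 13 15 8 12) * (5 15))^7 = (0 10 3 12 8 15 5 13)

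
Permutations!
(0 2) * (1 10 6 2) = (0 1 10 6 2) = [1, 10, 0, 3, 4, 5, 2, 7, 8, 9, 6]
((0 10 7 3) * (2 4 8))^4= (10)(2 4 8)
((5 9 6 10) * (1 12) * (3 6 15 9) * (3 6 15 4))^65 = ((1 12)(3 15 9 4)(5 6 10))^65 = (1 12)(3 15 9 4)(5 10 6)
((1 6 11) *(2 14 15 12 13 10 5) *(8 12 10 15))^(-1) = (1 11 6)(2 5 10 15 13 12 8 14)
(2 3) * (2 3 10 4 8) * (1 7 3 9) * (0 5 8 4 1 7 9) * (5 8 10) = [8, 9, 5, 0, 4, 10, 6, 3, 2, 7, 1] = (0 8 2 5 10 1 9 7 3)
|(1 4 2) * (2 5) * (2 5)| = 3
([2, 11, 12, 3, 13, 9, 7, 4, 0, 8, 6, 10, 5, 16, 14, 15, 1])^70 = (0 9 12)(1 13 7 10)(2 8 5)(4 6 11 16)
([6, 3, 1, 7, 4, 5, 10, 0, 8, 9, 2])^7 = [0, 1, 2, 3, 4, 5, 6, 7, 8, 9, 10]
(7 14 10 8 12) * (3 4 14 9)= (3 4 14 10 8 12 7 9)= [0, 1, 2, 4, 14, 5, 6, 9, 12, 3, 8, 11, 7, 13, 10]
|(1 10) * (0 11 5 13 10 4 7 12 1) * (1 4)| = 15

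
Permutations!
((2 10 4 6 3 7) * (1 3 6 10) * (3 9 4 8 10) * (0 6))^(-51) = (0 6)(1 3)(2 4)(7 9)(8 10)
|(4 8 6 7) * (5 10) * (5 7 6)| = 5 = |(4 8 5 10 7)|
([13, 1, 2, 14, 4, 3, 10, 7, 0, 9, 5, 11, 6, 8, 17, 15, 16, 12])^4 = (0 13 8)(3 6 14 10 17 5 12)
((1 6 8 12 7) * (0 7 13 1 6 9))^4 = ((0 7 6 8 12 13 1 9))^4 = (0 12)(1 6)(7 13)(8 9)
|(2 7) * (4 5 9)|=|(2 7)(4 5 9)|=6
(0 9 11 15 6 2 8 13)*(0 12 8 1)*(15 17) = (0 9 11 17 15 6 2 1)(8 13 12) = [9, 0, 1, 3, 4, 5, 2, 7, 13, 11, 10, 17, 8, 12, 14, 6, 16, 15]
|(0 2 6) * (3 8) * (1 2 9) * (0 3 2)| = |(0 9 1)(2 6 3 8)| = 12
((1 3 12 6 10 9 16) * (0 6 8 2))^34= (0 16 8 10 3)(1 2 9 12 6)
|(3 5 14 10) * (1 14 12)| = |(1 14 10 3 5 12)| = 6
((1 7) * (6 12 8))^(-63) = ((1 7)(6 12 8))^(-63) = (12)(1 7)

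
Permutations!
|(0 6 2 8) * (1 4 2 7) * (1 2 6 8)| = |(0 8)(1 4 6 7 2)| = 10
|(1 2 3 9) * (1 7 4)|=|(1 2 3 9 7 4)|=6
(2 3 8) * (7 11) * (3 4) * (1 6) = (1 6)(2 4 3 8)(7 11) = [0, 6, 4, 8, 3, 5, 1, 11, 2, 9, 10, 7]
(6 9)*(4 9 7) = (4 9 6 7) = [0, 1, 2, 3, 9, 5, 7, 4, 8, 6]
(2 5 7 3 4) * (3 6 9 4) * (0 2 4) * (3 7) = [2, 1, 5, 7, 4, 3, 9, 6, 8, 0] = (0 2 5 3 7 6 9)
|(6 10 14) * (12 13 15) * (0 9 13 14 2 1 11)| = 11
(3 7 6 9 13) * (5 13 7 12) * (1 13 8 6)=(1 13 3 12 5 8 6 9 7)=[0, 13, 2, 12, 4, 8, 9, 1, 6, 7, 10, 11, 5, 3]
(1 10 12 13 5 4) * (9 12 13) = (1 10 13 5 4)(9 12) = [0, 10, 2, 3, 1, 4, 6, 7, 8, 12, 13, 11, 9, 5]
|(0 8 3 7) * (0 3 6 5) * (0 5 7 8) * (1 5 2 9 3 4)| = 9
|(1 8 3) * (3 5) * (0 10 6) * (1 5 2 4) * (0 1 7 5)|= 10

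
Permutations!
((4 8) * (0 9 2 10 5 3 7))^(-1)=((0 9 2 10 5 3 7)(4 8))^(-1)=(0 7 3 5 10 2 9)(4 8)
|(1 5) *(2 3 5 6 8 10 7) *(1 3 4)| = 14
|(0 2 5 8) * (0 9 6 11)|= |(0 2 5 8 9 6 11)|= 7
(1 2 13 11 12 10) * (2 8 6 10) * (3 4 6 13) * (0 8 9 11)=(0 8 13)(1 9 11 12 2 3 4 6 10)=[8, 9, 3, 4, 6, 5, 10, 7, 13, 11, 1, 12, 2, 0]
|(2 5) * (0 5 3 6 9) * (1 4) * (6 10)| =14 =|(0 5 2 3 10 6 9)(1 4)|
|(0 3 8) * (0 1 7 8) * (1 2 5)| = |(0 3)(1 7 8 2 5)| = 10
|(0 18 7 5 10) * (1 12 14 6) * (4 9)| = |(0 18 7 5 10)(1 12 14 6)(4 9)| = 20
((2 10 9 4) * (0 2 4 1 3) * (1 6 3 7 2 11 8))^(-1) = ((0 11 8 1 7 2 10 9 6 3))^(-1) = (0 3 6 9 10 2 7 1 8 11)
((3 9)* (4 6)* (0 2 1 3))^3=(0 3 2 9 1)(4 6)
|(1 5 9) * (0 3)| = 6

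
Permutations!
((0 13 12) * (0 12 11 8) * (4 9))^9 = (0 13 11 8)(4 9) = ((0 13 11 8)(4 9))^9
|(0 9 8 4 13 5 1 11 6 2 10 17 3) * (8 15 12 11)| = |(0 9 15 12 11 6 2 10 17 3)(1 8 4 13 5)| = 10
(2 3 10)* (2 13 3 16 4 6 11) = (2 16 4 6 11)(3 10 13) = [0, 1, 16, 10, 6, 5, 11, 7, 8, 9, 13, 2, 12, 3, 14, 15, 4]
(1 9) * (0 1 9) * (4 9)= [1, 0, 2, 3, 9, 5, 6, 7, 8, 4]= (0 1)(4 9)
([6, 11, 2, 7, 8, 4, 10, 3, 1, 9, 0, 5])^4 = [6, 8, 2, 3, 5, 11, 10, 7, 4, 9, 0, 1]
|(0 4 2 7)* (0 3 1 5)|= 7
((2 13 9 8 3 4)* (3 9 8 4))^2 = (2 8 4 13 9)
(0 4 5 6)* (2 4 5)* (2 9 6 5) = (0 2 4 9 6) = [2, 1, 4, 3, 9, 5, 0, 7, 8, 6]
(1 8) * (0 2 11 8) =(0 2 11 8 1) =[2, 0, 11, 3, 4, 5, 6, 7, 1, 9, 10, 8]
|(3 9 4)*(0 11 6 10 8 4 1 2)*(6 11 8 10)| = |(11)(0 8 4 3 9 1 2)| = 7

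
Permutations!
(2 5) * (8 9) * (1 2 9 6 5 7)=(1 2 7)(5 9 8 6)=[0, 2, 7, 3, 4, 9, 5, 1, 6, 8]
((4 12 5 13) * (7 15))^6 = (15)(4 5)(12 13) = ((4 12 5 13)(7 15))^6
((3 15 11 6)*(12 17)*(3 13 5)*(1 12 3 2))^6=(1 6 17 5 15)(2 11 12 13 3)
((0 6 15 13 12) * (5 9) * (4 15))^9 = (0 15)(4 12)(5 9)(6 13)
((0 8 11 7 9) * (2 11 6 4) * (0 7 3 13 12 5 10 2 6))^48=((0 8)(2 11 3 13 12 5 10)(4 6)(7 9))^48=(2 10 5 12 13 3 11)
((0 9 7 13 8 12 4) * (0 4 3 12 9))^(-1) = (3 12)(7 9 8 13)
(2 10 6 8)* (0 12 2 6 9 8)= (0 12 2 10 9 8 6)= [12, 1, 10, 3, 4, 5, 0, 7, 6, 8, 9, 11, 2]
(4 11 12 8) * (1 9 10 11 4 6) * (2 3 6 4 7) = (1 9 10 11 12 8 4 7 2 3 6) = [0, 9, 3, 6, 7, 5, 1, 2, 4, 10, 11, 12, 8]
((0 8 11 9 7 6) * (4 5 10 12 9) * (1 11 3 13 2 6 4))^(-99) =(0 13)(1 11)(2 8)(3 6)(4 12)(5 9)(7 10)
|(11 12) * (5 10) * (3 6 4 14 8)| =10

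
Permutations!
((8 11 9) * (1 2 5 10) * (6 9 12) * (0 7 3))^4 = (0 7 3)(6 12 11 8 9)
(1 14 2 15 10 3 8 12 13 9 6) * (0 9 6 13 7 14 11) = (0 9 13 6 1 11)(2 15 10 3 8 12 7 14) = [9, 11, 15, 8, 4, 5, 1, 14, 12, 13, 3, 0, 7, 6, 2, 10]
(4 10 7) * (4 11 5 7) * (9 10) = [0, 1, 2, 3, 9, 7, 6, 11, 8, 10, 4, 5] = (4 9 10)(5 7 11)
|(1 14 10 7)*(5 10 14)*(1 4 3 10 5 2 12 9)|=|(14)(1 2 12 9)(3 10 7 4)|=4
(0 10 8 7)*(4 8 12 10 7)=(0 7)(4 8)(10 12)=[7, 1, 2, 3, 8, 5, 6, 0, 4, 9, 12, 11, 10]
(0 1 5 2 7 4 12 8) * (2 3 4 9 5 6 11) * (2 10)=(0 1 6 11 10 2 7 9 5 3 4 12 8)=[1, 6, 7, 4, 12, 3, 11, 9, 0, 5, 2, 10, 8]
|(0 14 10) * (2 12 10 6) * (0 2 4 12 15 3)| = 9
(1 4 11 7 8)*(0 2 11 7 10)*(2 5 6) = (0 5 6 2 11 10)(1 4 7 8) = [5, 4, 11, 3, 7, 6, 2, 8, 1, 9, 0, 10]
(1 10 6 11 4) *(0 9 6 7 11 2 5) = (0 9 6 2 5)(1 10 7 11 4) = [9, 10, 5, 3, 1, 0, 2, 11, 8, 6, 7, 4]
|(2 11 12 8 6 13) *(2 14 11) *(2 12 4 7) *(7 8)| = 6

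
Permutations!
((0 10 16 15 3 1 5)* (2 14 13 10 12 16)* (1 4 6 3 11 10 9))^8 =((0 12 16 15 11 10 2 14 13 9 1 5)(3 4 6))^8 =(0 13 11)(1 2 16)(3 6 4)(5 14 15)(9 10 12)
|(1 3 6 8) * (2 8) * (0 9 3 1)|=6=|(0 9 3 6 2 8)|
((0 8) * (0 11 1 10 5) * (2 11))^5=((0 8 2 11 1 10 5))^5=(0 10 11 8 5 1 2)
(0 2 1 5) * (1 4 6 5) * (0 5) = [2, 1, 4, 3, 6, 5, 0] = (0 2 4 6)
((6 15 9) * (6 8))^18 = ((6 15 9 8))^18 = (6 9)(8 15)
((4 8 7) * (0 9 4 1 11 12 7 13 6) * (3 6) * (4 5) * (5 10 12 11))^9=((0 9 10 12 7 1 5 4 8 13 3 6))^9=(0 13 5 12)(1 10 6 8)(3 4 7 9)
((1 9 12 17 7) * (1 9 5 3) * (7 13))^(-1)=(1 3 5)(7 13 17 12 9)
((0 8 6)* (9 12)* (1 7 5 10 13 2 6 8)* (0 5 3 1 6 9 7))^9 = (0 3 12 2 10 6 1 7 9 13 5)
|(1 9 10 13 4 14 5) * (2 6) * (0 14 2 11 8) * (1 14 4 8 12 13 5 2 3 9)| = 13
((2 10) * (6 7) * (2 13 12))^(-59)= (2 10 13 12)(6 7)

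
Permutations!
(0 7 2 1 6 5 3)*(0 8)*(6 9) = (0 7 2 1 9 6 5 3 8) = [7, 9, 1, 8, 4, 3, 5, 2, 0, 6]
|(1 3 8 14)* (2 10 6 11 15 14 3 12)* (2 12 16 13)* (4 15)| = 10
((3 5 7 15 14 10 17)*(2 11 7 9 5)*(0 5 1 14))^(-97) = ((0 5 9 1 14 10 17 3 2 11 7 15))^(-97) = (0 15 7 11 2 3 17 10 14 1 9 5)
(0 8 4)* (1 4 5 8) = [1, 4, 2, 3, 0, 8, 6, 7, 5] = (0 1 4)(5 8)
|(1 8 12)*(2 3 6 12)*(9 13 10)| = 6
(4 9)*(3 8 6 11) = (3 8 6 11)(4 9) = [0, 1, 2, 8, 9, 5, 11, 7, 6, 4, 10, 3]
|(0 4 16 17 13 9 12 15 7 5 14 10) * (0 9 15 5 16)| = |(0 4)(5 14 10 9 12)(7 16 17 13 15)| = 10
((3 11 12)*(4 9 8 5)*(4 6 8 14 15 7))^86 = ((3 11 12)(4 9 14 15 7)(5 6 8))^86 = (3 12 11)(4 9 14 15 7)(5 8 6)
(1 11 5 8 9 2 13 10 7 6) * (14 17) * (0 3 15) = (0 3 15)(1 11 5 8 9 2 13 10 7 6)(14 17) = [3, 11, 13, 15, 4, 8, 1, 6, 9, 2, 7, 5, 12, 10, 17, 0, 16, 14]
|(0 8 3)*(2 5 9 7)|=12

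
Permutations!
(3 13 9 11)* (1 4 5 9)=(1 4 5 9 11 3 13)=[0, 4, 2, 13, 5, 9, 6, 7, 8, 11, 10, 3, 12, 1]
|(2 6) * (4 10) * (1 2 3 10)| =6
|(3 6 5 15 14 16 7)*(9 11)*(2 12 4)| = |(2 12 4)(3 6 5 15 14 16 7)(9 11)| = 42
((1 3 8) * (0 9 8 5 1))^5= ((0 9 8)(1 3 5))^5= (0 8 9)(1 5 3)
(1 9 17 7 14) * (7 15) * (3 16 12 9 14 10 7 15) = (1 14)(3 16 12 9 17)(7 10) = [0, 14, 2, 16, 4, 5, 6, 10, 8, 17, 7, 11, 9, 13, 1, 15, 12, 3]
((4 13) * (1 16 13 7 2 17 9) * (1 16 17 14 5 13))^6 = ((1 17 9 16)(2 14 5 13 4 7))^6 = (1 9)(16 17)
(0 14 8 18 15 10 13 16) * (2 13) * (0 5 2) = (0 14 8 18 15 10)(2 13 16 5) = [14, 1, 13, 3, 4, 2, 6, 7, 18, 9, 0, 11, 12, 16, 8, 10, 5, 17, 15]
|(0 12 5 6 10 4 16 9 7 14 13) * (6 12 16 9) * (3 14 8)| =22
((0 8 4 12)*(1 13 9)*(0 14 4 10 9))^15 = ((0 8 10 9 1 13)(4 12 14))^15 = (14)(0 9)(1 8)(10 13)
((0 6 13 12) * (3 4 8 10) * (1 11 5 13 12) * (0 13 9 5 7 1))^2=((0 6 12 13)(1 11 7)(3 4 8 10)(5 9))^2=(0 12)(1 7 11)(3 8)(4 10)(6 13)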